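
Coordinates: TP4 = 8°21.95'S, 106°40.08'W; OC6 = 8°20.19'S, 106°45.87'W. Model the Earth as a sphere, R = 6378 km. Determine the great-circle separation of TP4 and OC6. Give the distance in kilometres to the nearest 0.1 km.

TP4: φ = -8.36583°, λ = -106.66800°
OC6: φ = -8.33650°, λ = -106.76450°
Δφ = 0.0293°,  Δλ = -0.0965°
a = sin²(Δφ/2) + cos φ₁ cos φ₂ sin²(Δλ/2) = 0.000001
c = 2·arcsin(√a) = 0.001743 rad = 0.0999°
d = R·c = 6378 × 0.001743 = 11.1 km

11.1 km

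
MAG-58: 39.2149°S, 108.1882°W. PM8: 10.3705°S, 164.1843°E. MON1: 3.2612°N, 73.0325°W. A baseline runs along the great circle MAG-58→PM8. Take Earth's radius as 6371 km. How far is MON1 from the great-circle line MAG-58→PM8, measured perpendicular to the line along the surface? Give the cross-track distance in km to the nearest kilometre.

δ₁₃ = central angle MAG-58→MON1 = 0.931712 rad  (haversine)
θ₁₃ = bearing MAG-58→MON1 = 45.743°,  θ₁₂ = bearing MAG-58→PM8 = 263.399°
dₓₜ = R·arcsin(sin δ₁₃ · sin(θ₁₃ − θ₁₂)) = 6371·arcsin(0.80264·sin(-217.656°)) = 3265.099 km
|dₓₜ| = 3265.099 km

3265 km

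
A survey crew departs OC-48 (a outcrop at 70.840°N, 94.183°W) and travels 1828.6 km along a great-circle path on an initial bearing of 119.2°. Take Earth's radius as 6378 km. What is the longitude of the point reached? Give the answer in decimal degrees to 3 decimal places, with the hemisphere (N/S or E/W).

65.172°W

δ = d/R = 1828.6/6378 = 0.286704 rad
φ₂ = arcsin(sin φ₁ cos δ + cos φ₁ sin δ cos θ)
   = arcsin(0.94461·0.95918 + 0.32821·0.28279·-0.48786) = 59.40286°
λ₂ = λ₁ + atan2(sin θ sin δ cos φ₁, cos δ − sin φ₁ sin φ₂) = -65.17160°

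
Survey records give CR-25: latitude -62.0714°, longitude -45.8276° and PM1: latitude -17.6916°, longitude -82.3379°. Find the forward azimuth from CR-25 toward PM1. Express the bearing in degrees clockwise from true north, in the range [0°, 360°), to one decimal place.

313.3°

Δλ = -36.5103°
y = sin Δλ · cos φ₂ = -0.566829
x = cos φ₁ sin φ₂ − sin φ₁ cos φ₂ cos Δλ = 0.534219
θ = atan2(y, x) = -46.6965° → 313.3035° (mod 360°)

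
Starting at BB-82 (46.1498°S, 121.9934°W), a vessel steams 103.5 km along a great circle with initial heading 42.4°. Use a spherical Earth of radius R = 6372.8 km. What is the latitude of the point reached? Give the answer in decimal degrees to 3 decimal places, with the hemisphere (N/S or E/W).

45.459°S

δ = d/R = 103.5/6372.8 = 0.016241 rad
φ₂ = arcsin(sin φ₁ cos δ + cos φ₁ sin δ cos θ)
   = arcsin(-0.72115·0.99987 + 0.69278·0.01624·0.73846) = -45.45912°
λ₂ = λ₁ + atan2(sin θ sin δ cos φ₁, cos δ − sin φ₁ sin φ₂) = -121.09884°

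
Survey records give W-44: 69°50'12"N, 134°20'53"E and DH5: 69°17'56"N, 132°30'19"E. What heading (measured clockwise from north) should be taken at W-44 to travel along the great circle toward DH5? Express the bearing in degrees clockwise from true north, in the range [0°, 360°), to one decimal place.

231.0°

W-44: φ = +69.83667°, λ = +134.34806°
DH5: φ = +69.29889°, λ = +132.50528°
Δλ = -1.8428°
y = sin Δλ · cos φ₂ = -0.011367
x = cos φ₁ sin φ₂ − sin φ₁ cos φ₂ cos Δλ = -0.009214
θ = atan2(y, x) = -129.0280° → 230.9720° (mod 360°)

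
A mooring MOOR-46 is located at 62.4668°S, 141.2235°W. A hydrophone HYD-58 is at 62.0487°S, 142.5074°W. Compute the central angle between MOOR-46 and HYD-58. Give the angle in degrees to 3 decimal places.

Δφ = 0.4181°,  Δλ = -1.2839°
a = sin²(Δφ/2) + cos φ₁ cos φ₂ sin²(Δλ/2) = 0.000041
c = 2·arcsin(√a) = 0.012730 rad = 0.7294°

0.729°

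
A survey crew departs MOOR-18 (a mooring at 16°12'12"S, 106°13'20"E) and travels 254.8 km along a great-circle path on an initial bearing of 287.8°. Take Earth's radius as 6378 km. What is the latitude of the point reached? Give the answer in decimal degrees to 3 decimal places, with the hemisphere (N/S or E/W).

15.492°S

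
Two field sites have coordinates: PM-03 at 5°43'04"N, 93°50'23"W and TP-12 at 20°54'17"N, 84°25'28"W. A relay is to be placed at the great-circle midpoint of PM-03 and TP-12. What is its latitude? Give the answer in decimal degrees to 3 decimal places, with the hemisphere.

PM-03: φ = +5.71778°, λ = -93.83972°
TP-12: φ = +20.90472°, λ = -84.42444°
Bx = cos φ₂ cos Δλ = 0.921590,  By = cos φ₂ sin Δλ = 0.152821
φₘ = atan2(sin φ₁ + sin φ₂, √((cos φ₁ + Bx)² + By²)) = 13.35465°
λₘ = λ₁ + atan2(By, cos φ₁ + Bx) = -89.28090°

13.355°N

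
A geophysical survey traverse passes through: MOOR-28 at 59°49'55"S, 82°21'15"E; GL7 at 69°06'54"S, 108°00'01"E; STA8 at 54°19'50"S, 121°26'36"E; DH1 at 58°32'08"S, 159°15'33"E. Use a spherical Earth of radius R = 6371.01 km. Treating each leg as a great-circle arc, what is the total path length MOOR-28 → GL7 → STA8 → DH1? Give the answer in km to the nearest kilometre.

MOOR-28: φ = -59.83194°, λ = +82.35417°
GL7: φ = -69.11500°, λ = +108.00028°
STA8: φ = -54.33056°, λ = +121.44333°
DH1: φ = -58.53556°, λ = +159.25917°
MOOR-28→GL7: c = 0.248615 rad, d = 1583.93 km
GL7→STA8: c = 0.279486 rad, d = 1780.61 km
STA8→DH1: c = 0.367058 rad, d = 2338.53 km
Total = 1583.93 + 1780.61 + 2338.53 = 5703.07 km

5703 km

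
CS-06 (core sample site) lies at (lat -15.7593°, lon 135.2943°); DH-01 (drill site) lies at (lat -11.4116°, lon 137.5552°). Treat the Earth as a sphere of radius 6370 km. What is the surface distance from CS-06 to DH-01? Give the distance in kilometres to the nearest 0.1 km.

541.6 km

Δφ = 4.3477°,  Δλ = 2.2609°
a = sin²(Δφ/2) + cos φ₁ cos φ₂ sin²(Δλ/2) = 0.001806
c = 2·arcsin(√a) = 0.085020 rad = 4.8713°
d = R·c = 6370 × 0.085020 = 541.6 km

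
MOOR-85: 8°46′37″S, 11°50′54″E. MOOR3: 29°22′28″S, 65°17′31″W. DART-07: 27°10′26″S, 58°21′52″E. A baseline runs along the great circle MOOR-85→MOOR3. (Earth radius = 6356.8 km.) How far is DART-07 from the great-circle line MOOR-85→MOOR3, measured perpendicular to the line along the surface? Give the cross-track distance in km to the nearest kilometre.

MOOR-85: φ = -8.77694°, λ = +11.84833°
MOOR3: φ = -29.37444°, λ = -65.29194°
DART-07: φ = -27.17389°, λ = +58.36444°
δ₁₃ = central angle MOOR-85→DART-07 = 0.830221 rad  (haversine)
θ₁₃ = bearing MOOR-85→DART-07 = 119.009°,  θ₁₂ = bearing MOOR-85→MOOR3 = 241.819°
dₓₜ = R·arcsin(sin δ₁₃ · sin(θ₁₃ − θ₁₂)) = 6356.8·arcsin(0.73808·sin(-122.810°)) = -4253.794 km
|dₓₜ| = 4253.794 km

4254 km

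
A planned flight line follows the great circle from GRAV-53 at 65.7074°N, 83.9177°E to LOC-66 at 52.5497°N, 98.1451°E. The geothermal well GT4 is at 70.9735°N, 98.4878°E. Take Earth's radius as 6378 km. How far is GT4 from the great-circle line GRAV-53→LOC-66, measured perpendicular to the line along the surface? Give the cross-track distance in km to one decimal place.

δ₁₃ = central angle GRAV-53→GT4 = 0.130737 rad  (haversine)
θ₁₃ = bearing GRAV-53→GT4 = 38.983°,  θ₁₂ = bearing GRAV-53→LOC-66 = 144.644°
dₓₜ = R·arcsin(sin δ₁₃ · sin(θ₁₃ − θ₁₂)) = 6378·arcsin(0.13037·sin(-105.661°)) = -802.720 km
|dₓₜ| = 802.720 km

802.7 km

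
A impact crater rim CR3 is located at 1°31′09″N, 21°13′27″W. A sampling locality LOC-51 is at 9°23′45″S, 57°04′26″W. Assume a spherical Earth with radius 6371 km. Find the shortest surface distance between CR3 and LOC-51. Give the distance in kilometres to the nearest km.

4152 km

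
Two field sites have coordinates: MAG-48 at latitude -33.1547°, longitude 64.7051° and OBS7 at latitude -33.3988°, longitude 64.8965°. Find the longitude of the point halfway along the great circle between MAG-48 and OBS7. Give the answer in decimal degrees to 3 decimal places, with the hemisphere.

Bx = cos φ₂ cos Δλ = 0.834855,  By = cos φ₂ sin Δλ = 0.002789
φₘ = atan2(sin φ₁ + sin φ₂, √((cos φ₁ + Bx)² + By²)) = -33.27679°
λₘ = λ₁ + atan2(By, cos φ₁ + Bx) = 64.80067°

64.801°E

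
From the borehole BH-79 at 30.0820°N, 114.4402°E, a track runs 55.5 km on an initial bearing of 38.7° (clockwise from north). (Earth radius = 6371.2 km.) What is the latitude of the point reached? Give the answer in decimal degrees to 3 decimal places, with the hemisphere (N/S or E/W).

30.471°N

δ = d/R = 55.5/6371.2 = 0.008711 rad
φ₂ = arcsin(sin φ₁ cos δ + cos φ₁ sin δ cos θ)
   = arcsin(0.50124·0.99996 + 0.86531·0.00871·0.78043) = 30.47102°
λ₂ = λ₁ + atan2(sin θ sin δ cos φ₁, cos δ − sin φ₁ sin φ₂) = 114.80227°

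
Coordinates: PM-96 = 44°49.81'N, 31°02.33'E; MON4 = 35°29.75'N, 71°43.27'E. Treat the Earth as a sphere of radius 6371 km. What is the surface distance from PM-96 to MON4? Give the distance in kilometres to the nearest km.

3568 km

PM-96: φ = +44.83017°, λ = +31.03883°
MON4: φ = +35.49583°, λ = +71.72117°
Δφ = -9.3343°,  Δλ = 40.6823°
a = sin²(Δφ/2) + cos φ₁ cos φ₂ sin²(Δλ/2) = 0.076389
c = 2·arcsin(√a) = 0.560063 rad = 32.0893°
d = R·c = 6371 × 0.560063 = 3568.2 km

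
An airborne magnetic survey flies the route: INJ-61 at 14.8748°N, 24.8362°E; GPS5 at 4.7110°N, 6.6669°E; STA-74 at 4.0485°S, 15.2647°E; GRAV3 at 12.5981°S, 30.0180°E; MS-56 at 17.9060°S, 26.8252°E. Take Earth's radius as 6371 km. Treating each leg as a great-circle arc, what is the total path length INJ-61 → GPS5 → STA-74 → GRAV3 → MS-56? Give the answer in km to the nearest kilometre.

6213 km

INJ-61→GPS5: c = 0.358910 rad, d = 2286.62 km
GPS5→STA-74: c = 0.214117 rad, d = 1364.14 km
STA-74→GRAV3: c = 0.295032 rad, d = 1879.65 km
GRAV3→MS-56: c = 0.107098 rad, d = 682.32 km
Total = 2286.62 + 1364.14 + 1879.65 + 682.32 = 6212.73 km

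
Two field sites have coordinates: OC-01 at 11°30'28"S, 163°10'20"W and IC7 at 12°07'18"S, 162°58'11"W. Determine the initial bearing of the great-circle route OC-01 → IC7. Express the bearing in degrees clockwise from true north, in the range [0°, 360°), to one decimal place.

162.1°

OC-01: φ = -11.50778°, λ = -163.17222°
IC7: φ = -12.12167°, λ = -162.96972°
Δλ = 0.2025°
y = sin Δλ · cos φ₂ = 0.003455
x = cos φ₁ sin φ₂ − sin φ₁ cos φ₂ cos Δλ = -0.010715
θ = atan2(y, x) = 162.1266° → 162.1266° (mod 360°)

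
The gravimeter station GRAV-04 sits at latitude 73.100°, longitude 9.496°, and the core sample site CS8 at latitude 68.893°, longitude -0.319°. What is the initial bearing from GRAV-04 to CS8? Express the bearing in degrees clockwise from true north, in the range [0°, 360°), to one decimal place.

Δλ = -9.8150°
y = sin Δλ · cos φ₂ = -0.061387
x = cos φ₁ sin φ₂ − sin φ₁ cos φ₂ cos Δλ = -0.068317
θ = atan2(y, x) = -138.0582° → 221.9418° (mod 360°)

221.9°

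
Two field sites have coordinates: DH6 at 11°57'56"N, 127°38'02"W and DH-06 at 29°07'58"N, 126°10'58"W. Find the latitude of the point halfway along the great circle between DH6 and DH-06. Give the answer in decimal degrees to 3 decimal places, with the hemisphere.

DH6: φ = +11.96556°, λ = -127.63389°
DH-06: φ = +29.13278°, λ = -126.18278°
Bx = cos φ₂ cos Δλ = 0.873214,  By = cos φ₂ sin Δλ = 0.022120
φₘ = atan2(sin φ₁ + sin φ₂, √((cos φ₁ + Bx)² + By²)) = 20.55067°
λₘ = λ₁ + atan2(By, cos φ₁ + Bx) = -126.94939°

20.551°N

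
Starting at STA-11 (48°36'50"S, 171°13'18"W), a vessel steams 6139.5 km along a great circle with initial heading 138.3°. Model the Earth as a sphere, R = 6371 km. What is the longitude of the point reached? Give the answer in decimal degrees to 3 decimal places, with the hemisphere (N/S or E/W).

72.595°W

STA-11: φ = -48.61389°, λ = -171.22167°
δ = d/R = 6139.5/6371 = 0.963663 rad
φ₂ = arcsin(sin φ₁ cos δ + cos φ₁ sin δ cos θ)
   = arcsin(-0.75027·0.57052 + 0.66113·0.82129·-0.74664) = -56.45467°
λ₂ = λ₁ + atan2(sin θ sin δ cos φ₁, cos δ − sin φ₁ sin φ₂) = -72.59521°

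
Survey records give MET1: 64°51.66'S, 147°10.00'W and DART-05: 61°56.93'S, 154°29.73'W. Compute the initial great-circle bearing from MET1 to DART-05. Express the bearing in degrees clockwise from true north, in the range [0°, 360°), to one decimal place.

308.3°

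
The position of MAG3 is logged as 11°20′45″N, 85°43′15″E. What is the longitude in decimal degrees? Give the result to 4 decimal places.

85.7208°E

85° + 43′/60 + 15″/3600 = 85 + 0.71667 + 0.00417 = 85.7208°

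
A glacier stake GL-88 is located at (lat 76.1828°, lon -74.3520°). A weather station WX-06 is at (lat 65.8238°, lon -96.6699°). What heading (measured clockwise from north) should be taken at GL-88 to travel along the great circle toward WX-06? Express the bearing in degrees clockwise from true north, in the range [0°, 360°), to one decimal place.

226.0°

Δλ = -22.3179°
y = sin Δλ · cos φ₂ = -0.155522
x = cos φ₁ sin φ₂ − sin φ₁ cos φ₂ cos Δλ = -0.150025
θ = atan2(y, x) = -133.9692° → 226.0308° (mod 360°)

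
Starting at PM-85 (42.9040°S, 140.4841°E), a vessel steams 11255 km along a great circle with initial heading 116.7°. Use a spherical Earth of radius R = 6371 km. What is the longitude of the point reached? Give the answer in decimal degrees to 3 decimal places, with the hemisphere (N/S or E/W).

102.721°W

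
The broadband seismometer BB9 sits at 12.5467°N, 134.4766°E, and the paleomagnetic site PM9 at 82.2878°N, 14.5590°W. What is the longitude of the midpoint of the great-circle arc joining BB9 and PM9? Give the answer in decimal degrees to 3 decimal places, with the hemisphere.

129.892°E

Bx = cos φ₂ cos Δλ = -0.115072,  By = cos φ₂ sin Δλ = -0.069045
φₘ = atan2(sin φ₁ + sin φ₂, √((cos φ₁ + Bx)² + By²)) = 54.43665°
λₘ = λ₁ + atan2(By, cos φ₁ + Bx) = 129.89201°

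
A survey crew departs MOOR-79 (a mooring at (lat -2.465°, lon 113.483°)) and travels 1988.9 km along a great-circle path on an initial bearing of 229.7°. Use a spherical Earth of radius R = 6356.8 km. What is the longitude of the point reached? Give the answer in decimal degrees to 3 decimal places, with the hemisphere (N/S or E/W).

99.490°E

δ = d/R = 1988.9/6356.8 = 0.312878 rad
φ₂ = arcsin(sin φ₁ cos δ + cos φ₁ sin δ cos θ)
   = arcsin(-0.04301·0.95145 + 0.99907·0.30780·-0.64679) = -13.87576°
λ₂ = λ₁ + atan2(sin θ sin δ cos φ₁, cos δ − sin φ₁ sin φ₂) = 99.48997°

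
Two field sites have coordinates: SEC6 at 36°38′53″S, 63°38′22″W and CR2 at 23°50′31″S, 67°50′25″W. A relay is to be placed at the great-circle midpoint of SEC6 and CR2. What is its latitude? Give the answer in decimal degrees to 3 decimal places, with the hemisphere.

SEC6: φ = -36.64806°, λ = -63.63944°
CR2: φ = -23.84194°, λ = -67.84028°
Bx = cos φ₂ cos Δλ = 0.912207,  By = cos φ₂ sin Δλ = -0.067002
φₘ = atan2(sin φ₁ + sin φ₂, √((cos φ₁ + Bx)² + By²)) = -30.26169°
λₘ = λ₁ + atan2(By, cos φ₁ + Bx) = -65.87736°

30.262°S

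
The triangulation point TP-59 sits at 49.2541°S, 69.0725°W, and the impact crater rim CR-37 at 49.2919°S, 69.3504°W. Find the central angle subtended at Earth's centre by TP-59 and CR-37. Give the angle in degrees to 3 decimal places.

0.185°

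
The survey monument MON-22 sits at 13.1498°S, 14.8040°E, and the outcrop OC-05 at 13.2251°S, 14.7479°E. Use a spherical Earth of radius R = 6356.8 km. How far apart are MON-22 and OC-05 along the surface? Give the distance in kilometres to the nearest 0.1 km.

10.3 km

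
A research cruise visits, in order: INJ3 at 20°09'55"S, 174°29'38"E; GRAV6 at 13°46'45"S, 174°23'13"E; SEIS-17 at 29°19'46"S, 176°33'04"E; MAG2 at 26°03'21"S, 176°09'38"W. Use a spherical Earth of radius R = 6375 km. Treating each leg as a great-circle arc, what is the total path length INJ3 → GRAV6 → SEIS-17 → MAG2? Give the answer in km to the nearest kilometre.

INJ3: φ = -20.16528°, λ = +174.49389°
GRAV6: φ = -13.77917°, λ = +174.38694°
SEIS-17: φ = -29.32944°, λ = +176.55111°
MAG2: φ = -26.05583°, λ = -176.16056°
INJ3→GRAV6: c = 0.111473 rad, d = 710.64 km
GRAV6→SEIS-17: c = 0.273647 rad, d = 1744.50 km
SEIS-17→MAG2: c = 0.126258 rad, d = 804.89 km
Total = 710.64 + 1744.50 + 804.89 = 3260.03 km

3260 km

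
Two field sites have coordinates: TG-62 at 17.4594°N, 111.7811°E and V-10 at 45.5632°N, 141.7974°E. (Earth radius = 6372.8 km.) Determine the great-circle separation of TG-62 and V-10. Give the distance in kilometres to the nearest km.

Δφ = 28.1038°,  Δλ = 30.0163°
a = sin²(Δφ/2) + cos φ₁ cos φ₂ sin²(Δλ/2) = 0.103738
c = 2·arcsin(√a) = 0.655861 rad = 37.5780°
d = R·c = 6372.8 × 0.655861 = 4179.7 km

4180 km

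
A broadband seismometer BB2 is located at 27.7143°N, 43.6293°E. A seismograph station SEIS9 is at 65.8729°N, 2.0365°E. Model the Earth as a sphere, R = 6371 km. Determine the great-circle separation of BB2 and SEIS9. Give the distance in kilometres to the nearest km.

5111 km

Δφ = 38.1586°,  Δλ = -41.5928°
a = sin²(Δφ/2) + cos φ₁ cos φ₂ sin²(Δλ/2) = 0.152465
c = 2·arcsin(√a) = 0.802279 rad = 45.9672°
d = R·c = 6371 × 0.802279 = 5111.3 km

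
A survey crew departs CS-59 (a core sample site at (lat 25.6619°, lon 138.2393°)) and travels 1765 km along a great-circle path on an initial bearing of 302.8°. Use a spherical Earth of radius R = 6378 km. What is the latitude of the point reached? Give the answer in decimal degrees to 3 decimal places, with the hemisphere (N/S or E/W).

δ = d/R = 1765/6378 = 0.276733 rad
φ₂ = arcsin(sin φ₁ cos δ + cos φ₁ sin δ cos θ)
   = arcsin(0.43306·0.96195 + 0.90137·0.27321·0.54171) = 33.36615°
λ₂ = λ₁ + atan2(sin θ sin δ cos φ₁, cos δ − sin φ₁ sin φ₂) = 122.27857°

33.366°N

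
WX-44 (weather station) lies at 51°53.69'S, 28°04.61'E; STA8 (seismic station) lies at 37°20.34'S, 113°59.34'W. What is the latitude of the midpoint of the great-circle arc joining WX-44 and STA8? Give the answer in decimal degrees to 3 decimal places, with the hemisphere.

70.667°S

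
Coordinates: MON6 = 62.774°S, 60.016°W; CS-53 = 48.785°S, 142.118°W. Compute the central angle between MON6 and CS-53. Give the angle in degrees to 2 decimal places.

44.74°

Δφ = 13.9890°,  Δλ = -82.1020°
a = sin²(Δφ/2) + cos φ₁ cos φ₂ sin²(Δλ/2) = 0.144839
c = 2·arcsin(√a) = 0.780841 rad = 44.7389°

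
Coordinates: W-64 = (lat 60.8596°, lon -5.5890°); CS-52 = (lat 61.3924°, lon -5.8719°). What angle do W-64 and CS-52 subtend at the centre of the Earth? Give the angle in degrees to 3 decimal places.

Δφ = 0.5328°,  Δλ = -0.2829°
a = sin²(Δφ/2) + cos φ₁ cos φ₂ sin²(Δλ/2) = 0.000023
c = 2·arcsin(√a) = 0.009600 rad = 0.5500°

0.550°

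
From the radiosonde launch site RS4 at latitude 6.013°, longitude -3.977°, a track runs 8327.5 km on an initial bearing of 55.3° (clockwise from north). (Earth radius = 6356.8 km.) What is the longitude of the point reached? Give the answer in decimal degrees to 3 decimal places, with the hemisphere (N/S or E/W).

71.972°E

δ = d/R = 8327.5/6356.8 = 1.310014 rad
φ₂ = arcsin(sin φ₁ cos δ + cos φ₁ sin δ cos θ)
   = arcsin(0.10475·0.25784 + 0.99450·0.96619·0.56928) = 35.03066°
λ₂ = λ₁ + atan2(sin θ sin δ cos φ₁, cos δ − sin φ₁ sin φ₂) = 71.97231°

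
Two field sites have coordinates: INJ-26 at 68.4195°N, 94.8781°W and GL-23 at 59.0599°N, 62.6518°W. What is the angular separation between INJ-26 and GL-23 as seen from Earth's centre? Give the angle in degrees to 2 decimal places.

Δφ = -9.3596°,  Δλ = 32.2263°
a = sin²(Δφ/2) + cos φ₁ cos φ₂ sin²(Δλ/2) = 0.021222
c = 2·arcsin(√a) = 0.292399 rad = 16.7532°

16.75°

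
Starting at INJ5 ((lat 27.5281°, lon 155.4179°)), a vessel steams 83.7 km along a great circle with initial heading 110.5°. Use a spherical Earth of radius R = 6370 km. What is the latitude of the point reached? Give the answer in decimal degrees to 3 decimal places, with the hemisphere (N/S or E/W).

δ = d/R = 83.7/6370 = 0.013140 rad
φ₂ = arcsin(sin φ₁ cos δ + cos φ₁ sin δ cos θ)
   = arcsin(0.46218·0.99991 + 0.88678·0.01314·-0.35021) = 27.26220°
λ₂ = λ₁ + atan2(sin θ sin δ cos φ₁, cos δ − sin φ₁ sin φ₂) = 156.21120°

27.262°N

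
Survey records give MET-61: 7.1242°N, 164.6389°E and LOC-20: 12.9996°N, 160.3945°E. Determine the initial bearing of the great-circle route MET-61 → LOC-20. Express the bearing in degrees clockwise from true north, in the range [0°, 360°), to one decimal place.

Δλ = -4.2444°
y = sin Δλ · cos φ₂ = -0.072114
x = cos φ₁ sin φ₂ − sin φ₁ cos φ₂ cos Δλ = 0.102697
θ = atan2(y, x) = -35.0767° → 324.9233° (mod 360°)

324.9°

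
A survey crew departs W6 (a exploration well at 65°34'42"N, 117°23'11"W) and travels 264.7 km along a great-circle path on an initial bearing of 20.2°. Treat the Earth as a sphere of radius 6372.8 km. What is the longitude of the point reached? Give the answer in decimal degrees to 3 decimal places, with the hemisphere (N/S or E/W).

115.212°W

W6: φ = +65.57833°, λ = -117.38639°
δ = d/R = 264.7/6372.8 = 0.041536 rad
φ₂ = arcsin(sin φ₁ cos δ + cos φ₁ sin δ cos θ)
   = arcsin(0.91053·0.99914 + 0.41345·0.04152·0.93849) = 67.79751°
λ₂ = λ₁ + atan2(sin θ sin δ cos φ₁, cos δ − sin φ₁ sin φ₂) = -115.21186°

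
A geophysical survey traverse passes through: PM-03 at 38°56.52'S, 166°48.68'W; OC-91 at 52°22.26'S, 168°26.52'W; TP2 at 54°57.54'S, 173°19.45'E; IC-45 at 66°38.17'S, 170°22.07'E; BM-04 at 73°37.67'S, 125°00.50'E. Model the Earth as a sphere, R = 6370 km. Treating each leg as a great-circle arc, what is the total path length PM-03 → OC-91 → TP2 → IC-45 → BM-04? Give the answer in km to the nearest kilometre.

PM-03: φ = -38.94200°, λ = -166.81133°
OC-91: φ = -52.37100°, λ = -168.44200°
TP2: φ = -54.95900°, λ = +173.32417°
IC-45: φ = -66.63617°, λ = +170.36783°
BM-04: φ = -73.62783°, λ = +125.00833°
PM-03→OC-91: c = 0.235207 rad, d = 1498.27 km
OC-91→TP2: c = 0.193288 rad, d = 1231.25 km
TP2→IC-45: c = 0.205297 rad, d = 1307.74 km
IC-45→BM-04: c = 0.286192 rad, d = 1823.04 km
Total = 1498.27 + 1231.25 + 1307.74 + 1823.04 = 5860.30 km

5860 km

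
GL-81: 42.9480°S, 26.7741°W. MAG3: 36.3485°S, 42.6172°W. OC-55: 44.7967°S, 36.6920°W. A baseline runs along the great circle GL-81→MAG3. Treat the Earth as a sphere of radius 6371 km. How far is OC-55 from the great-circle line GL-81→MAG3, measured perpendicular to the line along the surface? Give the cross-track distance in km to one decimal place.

538.2 km

δ₁₃ = central angle GL-81→OC-55 = 0.128797 rad  (haversine)
θ₁₃ = bearing GL-81→OC-55 = 252.096°,  θ₁₂ = bearing GL-81→MAG3 = 293.165°
dₓₜ = R·arcsin(sin δ₁₃ · sin(θ₁₃ − θ₁₂)) = 6371·arcsin(0.12844·sin(-41.069°)) = -538.232 km
|dₓₜ| = 538.232 km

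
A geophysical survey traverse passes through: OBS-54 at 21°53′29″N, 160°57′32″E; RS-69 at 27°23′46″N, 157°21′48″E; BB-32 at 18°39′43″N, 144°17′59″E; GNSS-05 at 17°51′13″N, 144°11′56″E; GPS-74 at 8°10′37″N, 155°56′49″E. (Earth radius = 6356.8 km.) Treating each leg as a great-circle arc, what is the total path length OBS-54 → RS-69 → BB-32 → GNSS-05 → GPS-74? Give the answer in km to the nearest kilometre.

4109 km

OBS-54: φ = +21.89139°, λ = +160.95889°
RS-69: φ = +27.39611°, λ = +157.36333°
BB-32: φ = +18.66194°, λ = +144.29972°
GNSS-05: φ = +17.85361°, λ = +144.19889°
GPS-74: φ = +8.17694°, λ = +155.94694°
OBS-54→RS-69: c = 0.111712 rad, d = 710.13 km
RS-69→BB-32: c = 0.259050 rad, d = 1646.73 km
BB-32→GNSS-05: c = 0.014207 rad, d = 90.31 km
GNSS-05→GPS-74: c = 0.261374 rad, d = 1661.50 km
Total = 710.13 + 1646.73 + 90.31 + 1661.50 = 4108.67 km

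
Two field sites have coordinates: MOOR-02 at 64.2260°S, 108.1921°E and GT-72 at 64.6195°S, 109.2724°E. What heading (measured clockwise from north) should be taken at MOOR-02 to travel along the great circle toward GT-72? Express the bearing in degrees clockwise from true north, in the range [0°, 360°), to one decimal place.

130.6°

Δλ = 1.0803°
y = sin Δλ · cos φ₂ = 0.008081
x = cos φ₁ sin φ₂ − sin φ₁ cos φ₂ cos Δλ = -0.006936
θ = atan2(y, x) = 130.6408° → 130.6408° (mod 360°)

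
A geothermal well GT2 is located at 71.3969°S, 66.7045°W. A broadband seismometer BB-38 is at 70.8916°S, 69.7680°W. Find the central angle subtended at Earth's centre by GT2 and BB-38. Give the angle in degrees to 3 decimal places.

1.111°

Δφ = 0.5053°,  Δλ = -3.0635°
a = sin²(Δφ/2) + cos φ₁ cos φ₂ sin²(Δλ/2) = 0.000094
c = 2·arcsin(√a) = 0.019398 rad = 1.1114°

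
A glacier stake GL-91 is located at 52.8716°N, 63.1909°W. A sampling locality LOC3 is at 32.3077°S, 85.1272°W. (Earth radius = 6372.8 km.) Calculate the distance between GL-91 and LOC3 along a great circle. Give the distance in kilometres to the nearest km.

9710 km

Δφ = -85.1793°,  Δλ = -21.9363°
a = sin²(Δφ/2) + cos φ₁ cos φ₂ sin²(Δλ/2) = 0.476449
c = 2·arcsin(√a) = 1.523677 rad = 87.3002°
d = R·c = 6372.8 × 1.523677 = 9710.1 km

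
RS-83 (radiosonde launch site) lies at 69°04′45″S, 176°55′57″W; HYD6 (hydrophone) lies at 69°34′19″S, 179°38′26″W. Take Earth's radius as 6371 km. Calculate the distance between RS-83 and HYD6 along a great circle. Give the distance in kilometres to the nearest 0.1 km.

119.6 km

RS-83: φ = -69.07917°, λ = -176.93250°
HYD6: φ = -69.57194°, λ = -179.64056°
Δφ = -0.4928°,  Δλ = -2.7081°
a = sin²(Δφ/2) + cos φ₁ cos φ₂ sin²(Δλ/2) = 0.000088
c = 2·arcsin(√a) = 0.018771 rad = 1.0755°
d = R·c = 6371 × 0.018771 = 119.6 km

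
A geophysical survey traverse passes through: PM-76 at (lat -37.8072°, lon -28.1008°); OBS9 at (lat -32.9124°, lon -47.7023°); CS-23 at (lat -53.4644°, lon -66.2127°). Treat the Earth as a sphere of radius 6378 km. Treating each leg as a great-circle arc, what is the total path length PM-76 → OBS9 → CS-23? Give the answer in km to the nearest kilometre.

PM-76→OBS9: c = 0.291146 rad, d = 1856.93 km
OBS9→CS-23: c = 0.426308 rad, d = 2718.99 km
Total = 1856.93 + 2718.99 = 4575.92 km

4576 km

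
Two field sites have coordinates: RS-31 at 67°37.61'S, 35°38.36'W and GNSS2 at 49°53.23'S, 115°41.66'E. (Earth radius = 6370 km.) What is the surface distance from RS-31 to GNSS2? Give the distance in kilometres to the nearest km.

6729 km

RS-31: φ = -67.62683°, λ = -35.63933°
GNSS2: φ = -49.88717°, λ = +115.69433°
Δφ = 17.7397°,  Δλ = 151.3337°
a = sin²(Δφ/2) + cos φ₁ cos φ₂ sin²(Δλ/2) = 0.253987
c = 2·arcsin(√a) = 1.056382 rad = 60.5262°
d = R·c = 6370 × 1.056382 = 6729.2 km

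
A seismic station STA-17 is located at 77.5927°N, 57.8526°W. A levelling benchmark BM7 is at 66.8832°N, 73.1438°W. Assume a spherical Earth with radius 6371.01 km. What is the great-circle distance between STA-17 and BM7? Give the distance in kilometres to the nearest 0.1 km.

1289.2 km

Δφ = -10.7095°,  Δλ = -15.2912°
a = sin²(Δφ/2) + cos φ₁ cos φ₂ sin²(Δλ/2) = 0.010202
c = 2·arcsin(√a) = 0.202357 rad = 11.5942°
d = R·c = 6371.01 × 0.202357 = 1289.2 km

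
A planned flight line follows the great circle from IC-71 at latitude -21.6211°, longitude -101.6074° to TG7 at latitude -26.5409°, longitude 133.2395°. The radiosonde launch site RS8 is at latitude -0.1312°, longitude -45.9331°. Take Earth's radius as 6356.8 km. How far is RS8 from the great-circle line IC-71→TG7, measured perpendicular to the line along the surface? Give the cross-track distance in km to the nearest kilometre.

2396 km

δ₁₃ = central angle IC-71→RS8 = 1.018006 rad  (haversine)
θ₁₃ = bearing IC-71→RS8 = 76.017°,  θ₁₂ = bearing IC-71→TG7 = 230.396°
dₓₜ = R·arcsin(sin δ₁₃ · sin(θ₁₃ − θ₁₂)) = 6356.8·arcsin(0.85106·sin(-154.379°)) = -2395.658 km
|dₓₜ| = 2395.658 km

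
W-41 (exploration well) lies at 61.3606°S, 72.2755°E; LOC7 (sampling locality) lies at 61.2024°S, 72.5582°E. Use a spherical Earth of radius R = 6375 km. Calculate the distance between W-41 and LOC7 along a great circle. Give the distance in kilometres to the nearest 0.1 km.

Δφ = 0.1582°,  Δλ = 0.2827°
a = sin²(Δφ/2) + cos φ₁ cos φ₂ sin²(Δλ/2) = 0.000003
c = 2·arcsin(√a) = 0.003639 rad = 0.2085°
d = R·c = 6375 × 0.003639 = 23.2 km

23.2 km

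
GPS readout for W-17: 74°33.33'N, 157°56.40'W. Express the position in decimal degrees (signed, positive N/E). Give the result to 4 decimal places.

lat: 74.5555° N → +74.5555°
lon: 157.9400° W → -157.9400°

+74.5555°, -157.9400°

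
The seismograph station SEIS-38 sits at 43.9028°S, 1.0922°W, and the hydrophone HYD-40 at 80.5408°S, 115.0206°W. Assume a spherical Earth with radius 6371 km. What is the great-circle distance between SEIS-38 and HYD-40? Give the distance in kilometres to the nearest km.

5616 km

Δφ = -36.6380°,  Δλ = -113.9284°
a = sin²(Δφ/2) + cos φ₁ cos φ₂ sin²(Δλ/2) = 0.182010
c = 2·arcsin(√a) = 0.881518 rad = 50.5073°
d = R·c = 6371 × 0.881518 = 5616.2 km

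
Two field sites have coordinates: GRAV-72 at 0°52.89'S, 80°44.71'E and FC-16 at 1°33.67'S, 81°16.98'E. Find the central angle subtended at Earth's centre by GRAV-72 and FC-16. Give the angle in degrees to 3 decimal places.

GRAV-72: φ = -0.88150°, λ = +80.74517°
FC-16: φ = -1.56117°, λ = +81.28300°
Δφ = -0.6797°,  Δλ = 0.5378°
a = sin²(Δφ/2) + cos φ₁ cos φ₂ sin²(Δλ/2) = 0.000057
c = 2·arcsin(√a) = 0.015126 rad = 0.8666°

0.867°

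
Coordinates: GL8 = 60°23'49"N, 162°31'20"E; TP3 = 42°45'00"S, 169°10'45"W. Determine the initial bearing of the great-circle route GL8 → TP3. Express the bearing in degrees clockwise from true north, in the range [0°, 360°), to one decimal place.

158.8°

GL8: φ = +60.39694°, λ = +162.52222°
TP3: φ = -42.75000°, λ = -169.17917°
Δλ = 28.2986°
y = sin Δλ · cos φ₂ = 0.348118
x = cos φ₁ sin φ₂ − sin φ₁ cos φ₂ cos Δλ = -0.897486
θ = atan2(y, x) = 158.7997° → 158.7997° (mod 360°)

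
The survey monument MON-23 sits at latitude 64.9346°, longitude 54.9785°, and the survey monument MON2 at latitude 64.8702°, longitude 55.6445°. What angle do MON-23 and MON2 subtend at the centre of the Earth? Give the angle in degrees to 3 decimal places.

0.290°

Δφ = -0.0644°,  Δλ = 0.6660°
a = sin²(Δφ/2) + cos φ₁ cos φ₂ sin²(Δλ/2) = 0.000006
c = 2·arcsin(√a) = 0.005057 rad = 0.2897°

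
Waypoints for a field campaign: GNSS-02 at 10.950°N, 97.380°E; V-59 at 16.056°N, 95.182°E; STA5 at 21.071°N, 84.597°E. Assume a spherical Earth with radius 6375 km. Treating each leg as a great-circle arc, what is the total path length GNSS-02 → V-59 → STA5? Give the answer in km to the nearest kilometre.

1863 km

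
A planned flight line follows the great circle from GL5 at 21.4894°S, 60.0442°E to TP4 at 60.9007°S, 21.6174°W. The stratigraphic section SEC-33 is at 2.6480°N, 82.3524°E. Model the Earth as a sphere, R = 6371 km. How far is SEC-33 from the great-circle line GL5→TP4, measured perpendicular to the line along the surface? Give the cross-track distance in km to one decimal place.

δ₁₃ = central angle GL5→SEC-33 = 0.567960 rad  (haversine)
θ₁₃ = bearing GL5→SEC-33 = 44.823°,  θ₁₂ = bearing GL5→TP4 = 211.436°
dₓₜ = R·arcsin(sin δ₁₃ · sin(θ₁₃ − θ₁₂)) = 6371·arcsin(0.53791·sin(-166.613°)) = -795.518 km
|dₓₜ| = 795.518 km

795.5 km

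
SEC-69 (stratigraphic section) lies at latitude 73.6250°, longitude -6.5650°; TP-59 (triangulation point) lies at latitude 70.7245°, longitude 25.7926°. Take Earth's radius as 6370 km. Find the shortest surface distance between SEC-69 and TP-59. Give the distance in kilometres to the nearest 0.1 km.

Δφ = -2.9005°,  Δλ = 32.3576°
a = sin²(Δφ/2) + cos φ₁ cos φ₂ sin²(Δλ/2) = 0.007866
c = 2·arcsin(√a) = 0.177614 rad = 10.1765°
d = R·c = 6370 × 0.177614 = 1131.4 km

1131.4 km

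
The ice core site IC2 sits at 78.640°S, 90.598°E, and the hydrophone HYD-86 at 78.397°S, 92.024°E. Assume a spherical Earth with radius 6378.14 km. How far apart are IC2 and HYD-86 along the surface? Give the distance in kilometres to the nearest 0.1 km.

41.6 km

Δφ = 0.2430°,  Δλ = 1.4260°
a = sin²(Δφ/2) + cos φ₁ cos φ₂ sin²(Δλ/2) = 0.000011
c = 2·arcsin(√a) = 0.006521 rad = 0.3736°
d = R·c = 6378.14 × 0.006521 = 41.6 km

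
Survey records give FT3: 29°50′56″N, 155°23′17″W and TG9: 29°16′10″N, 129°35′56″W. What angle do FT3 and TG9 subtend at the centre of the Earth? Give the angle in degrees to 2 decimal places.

22.39°

FT3: φ = +29.84889°, λ = -155.38806°
TG9: φ = +29.26944°, λ = -129.59889°
Δφ = -0.5794°,  Δλ = 25.7892°
a = sin²(Δφ/2) + cos φ₁ cos φ₂ sin²(Δλ/2) = 0.037704
c = 2·arcsin(√a) = 0.390834 rad = 22.3932°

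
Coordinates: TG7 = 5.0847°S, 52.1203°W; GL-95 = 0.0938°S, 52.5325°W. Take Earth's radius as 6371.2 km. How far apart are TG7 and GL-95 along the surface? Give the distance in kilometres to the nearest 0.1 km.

556.9 km

Δφ = 4.9909°,  Δλ = -0.4122°
a = sin²(Δφ/2) + cos φ₁ cos φ₂ sin²(Δλ/2) = 0.001909
c = 2·arcsin(√a) = 0.087403 rad = 5.0078°
d = R·c = 6371.2 × 0.087403 = 556.9 km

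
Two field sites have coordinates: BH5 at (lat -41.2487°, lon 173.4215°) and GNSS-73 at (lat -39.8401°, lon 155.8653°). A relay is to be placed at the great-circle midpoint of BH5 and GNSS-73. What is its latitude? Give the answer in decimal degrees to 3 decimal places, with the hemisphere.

40.878°S

Bx = cos φ₂ cos Δλ = 0.732071,  By = cos φ₂ sin Δλ = -0.231611
φₘ = atan2(sin φ₁ + sin φ₂, √((cos φ₁ + Bx)² + By²)) = -40.87812°
λₘ = λ₁ + atan2(By, cos φ₁ + Bx) = 164.55036°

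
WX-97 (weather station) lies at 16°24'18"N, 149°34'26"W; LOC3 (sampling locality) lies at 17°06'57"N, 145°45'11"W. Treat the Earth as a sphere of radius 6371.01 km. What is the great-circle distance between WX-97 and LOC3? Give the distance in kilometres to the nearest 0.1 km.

WX-97: φ = +16.40500°, λ = -149.57389°
LOC3: φ = +17.11583°, λ = -145.75306°
Δφ = 0.7108°,  Δλ = 3.8208°
a = sin²(Δφ/2) + cos φ₁ cos φ₂ sin²(Δλ/2) = 0.001057
c = 2·arcsin(√a) = 0.065046 rad = 3.7269°
d = R·c = 6371.01 × 0.065046 = 414.4 km

414.4 km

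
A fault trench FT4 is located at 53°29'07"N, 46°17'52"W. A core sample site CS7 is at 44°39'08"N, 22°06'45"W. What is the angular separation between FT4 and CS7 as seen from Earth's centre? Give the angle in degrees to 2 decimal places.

FT4: φ = +53.48528°, λ = -46.29778°
CS7: φ = +44.65222°, λ = -22.11250°
Δφ = -8.8331°,  Δλ = 24.1853°
a = sin²(Δφ/2) + cos φ₁ cos φ₂ sin²(Δλ/2) = 0.024507
c = 2·arcsin(√a) = 0.314389 rad = 18.0132°

18.01°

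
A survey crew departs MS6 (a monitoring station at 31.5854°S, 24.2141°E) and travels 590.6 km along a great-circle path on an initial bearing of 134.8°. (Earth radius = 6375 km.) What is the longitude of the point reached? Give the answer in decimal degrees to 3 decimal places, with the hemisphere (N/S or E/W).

δ = d/R = 590.6/6375 = 0.092643 rad
φ₂ = arcsin(sin φ₁ cos δ + cos φ₁ sin δ cos θ)
   = arcsin(-0.52377·0.99571 + 0.85186·0.09251·-0.70463) = -35.24348°
λ₂ = λ₁ + atan2(sin θ sin δ cos φ₁, cos δ − sin φ₁ sin φ₂) = 28.82422°

28.824°E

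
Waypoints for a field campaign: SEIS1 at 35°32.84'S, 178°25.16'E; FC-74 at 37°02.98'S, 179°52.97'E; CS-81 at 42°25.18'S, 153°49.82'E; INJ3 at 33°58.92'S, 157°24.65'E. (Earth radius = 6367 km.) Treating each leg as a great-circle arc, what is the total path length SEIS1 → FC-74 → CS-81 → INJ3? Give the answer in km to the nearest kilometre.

3495 km

SEIS1: φ = -35.54733°, λ = +178.41933°
FC-74: φ = -37.04967°, λ = +179.88283°
CS-81: φ = -42.41967°, λ = +153.83033°
INJ3: φ = -33.98200°, λ = +157.41083°
SEIS1→FC-74: c = 0.033335 rad, d = 212.25 km
FC-74→CS-81: c = 0.360431 rad, d = 2294.86 km
CS-81→INJ3: c = 0.155196 rad, d = 988.14 km
Total = 212.25 + 2294.86 + 988.14 = 3495.24 km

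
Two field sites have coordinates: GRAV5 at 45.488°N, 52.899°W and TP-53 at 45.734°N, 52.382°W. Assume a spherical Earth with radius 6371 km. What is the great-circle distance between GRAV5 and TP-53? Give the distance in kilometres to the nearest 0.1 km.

48.6 km

Δφ = 0.2460°,  Δλ = 0.5170°
a = sin²(Δφ/2) + cos φ₁ cos φ₂ sin²(Δλ/2) = 0.000015
c = 2·arcsin(√a) = 0.007634 rad = 0.4374°
d = R·c = 6371 × 0.007634 = 48.6 km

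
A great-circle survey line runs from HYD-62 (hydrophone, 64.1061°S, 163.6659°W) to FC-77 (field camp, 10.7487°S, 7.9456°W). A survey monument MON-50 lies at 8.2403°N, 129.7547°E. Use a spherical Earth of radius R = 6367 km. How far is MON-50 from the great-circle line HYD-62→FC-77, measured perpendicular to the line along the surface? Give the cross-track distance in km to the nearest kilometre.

δ₁₃ = central angle HYD-62→MON-50 = 1.527930 rad  (haversine)
θ₁₃ = bearing HYD-62→MON-50 = 294.636°,  θ₁₂ = bearing HYD-62→FC-77 = 155.516°
dₓₜ = R·arcsin(sin δ₁₃ · sin(θ₁₃ − θ₁₂)) = 6367·arcsin(0.99908·sin(139.120°)) = 4537.684 km
|dₓₜ| = 4537.684 km

4538 km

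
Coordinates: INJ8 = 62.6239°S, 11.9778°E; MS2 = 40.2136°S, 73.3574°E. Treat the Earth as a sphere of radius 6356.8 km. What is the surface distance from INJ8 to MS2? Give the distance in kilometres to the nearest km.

Δφ = 22.4103°,  Δλ = 61.3796°
a = sin²(Δφ/2) + cos φ₁ cos φ₂ sin²(Δλ/2) = 0.129234
c = 2·arcsin(√a) = 0.735445 rad = 42.1379°
d = R·c = 6356.8 × 0.735445 = 4675.1 km

4675 km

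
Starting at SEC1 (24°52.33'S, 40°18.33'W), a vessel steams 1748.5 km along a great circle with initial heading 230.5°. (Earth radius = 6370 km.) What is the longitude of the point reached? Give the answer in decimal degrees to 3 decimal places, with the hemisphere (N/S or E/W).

54.944°W

SEC1: φ = -24.87217°, λ = -40.30550°
δ = d/R = 1748.5/6370 = 0.274490 rad
φ₂ = arcsin(sin φ₁ cos δ + cos φ₁ sin δ cos θ)
   = arcsin(-0.42060·0.96256 + 0.90725·0.27106·-0.63608) = -34.14372°
λ₂ = λ₁ + atan2(sin θ sin δ cos φ₁, cos δ − sin φ₁ sin φ₂) = -54.94361°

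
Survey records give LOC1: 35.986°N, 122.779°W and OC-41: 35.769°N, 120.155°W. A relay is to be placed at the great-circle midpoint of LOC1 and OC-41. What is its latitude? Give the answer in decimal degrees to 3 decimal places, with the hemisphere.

Bx = cos φ₂ cos Δλ = 0.810529,  By = cos φ₂ sin Δλ = 0.037146
φₘ = atan2(sin φ₁ + sin φ₂, √((cos φ₁ + Bx)² + By²)) = 35.88463°
λₘ = λ₁ + atan2(By, cos φ₁ + Bx) = -121.46520°

35.885°N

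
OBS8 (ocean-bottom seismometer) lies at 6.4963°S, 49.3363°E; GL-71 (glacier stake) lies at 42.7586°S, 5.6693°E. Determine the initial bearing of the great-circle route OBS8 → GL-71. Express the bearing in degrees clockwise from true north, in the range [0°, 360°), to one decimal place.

219.5°

Δλ = -43.6670°
y = sin Δλ · cos φ₂ = -0.506954
x = cos φ₁ sin φ₂ − sin φ₁ cos φ₂ cos Δλ = -0.614463
θ = atan2(y, x) = -140.4761° → 219.5239° (mod 360°)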